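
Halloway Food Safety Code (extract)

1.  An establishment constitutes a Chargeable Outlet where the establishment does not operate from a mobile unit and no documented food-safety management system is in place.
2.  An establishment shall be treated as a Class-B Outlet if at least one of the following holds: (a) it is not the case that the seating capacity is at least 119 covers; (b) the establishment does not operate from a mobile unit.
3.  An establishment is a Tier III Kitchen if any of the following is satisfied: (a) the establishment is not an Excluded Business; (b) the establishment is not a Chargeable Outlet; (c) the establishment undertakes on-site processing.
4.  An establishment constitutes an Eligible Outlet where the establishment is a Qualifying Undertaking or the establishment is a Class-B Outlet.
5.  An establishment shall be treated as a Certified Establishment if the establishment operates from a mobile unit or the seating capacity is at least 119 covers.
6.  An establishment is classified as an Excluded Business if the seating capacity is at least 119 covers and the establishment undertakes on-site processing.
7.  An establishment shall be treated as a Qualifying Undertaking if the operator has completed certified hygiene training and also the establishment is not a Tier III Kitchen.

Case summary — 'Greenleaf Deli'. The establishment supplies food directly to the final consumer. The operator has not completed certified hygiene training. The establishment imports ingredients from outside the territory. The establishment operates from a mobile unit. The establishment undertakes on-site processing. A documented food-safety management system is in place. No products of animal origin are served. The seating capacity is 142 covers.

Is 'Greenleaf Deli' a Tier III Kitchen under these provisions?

Yes

Under paragraph 6: seating capacity: 142 covers ≥ 119 covers? yes; and the establishment undertakes on-site processing? yes. So the establishment is an Excluded Business.
Under paragraph 1: the establishment does not operate from a mobile unit? no; and no documented food-safety management system is in place? no. So the establishment is not a Chargeable Outlet.
Under paragraph 3: not an Excluded Business (paragraph 6)? no; or not a Chargeable Outlet (paragraph 1)? yes; or the establishment undertakes on-site processing? yes. So the establishment is a Tier III Kitchen.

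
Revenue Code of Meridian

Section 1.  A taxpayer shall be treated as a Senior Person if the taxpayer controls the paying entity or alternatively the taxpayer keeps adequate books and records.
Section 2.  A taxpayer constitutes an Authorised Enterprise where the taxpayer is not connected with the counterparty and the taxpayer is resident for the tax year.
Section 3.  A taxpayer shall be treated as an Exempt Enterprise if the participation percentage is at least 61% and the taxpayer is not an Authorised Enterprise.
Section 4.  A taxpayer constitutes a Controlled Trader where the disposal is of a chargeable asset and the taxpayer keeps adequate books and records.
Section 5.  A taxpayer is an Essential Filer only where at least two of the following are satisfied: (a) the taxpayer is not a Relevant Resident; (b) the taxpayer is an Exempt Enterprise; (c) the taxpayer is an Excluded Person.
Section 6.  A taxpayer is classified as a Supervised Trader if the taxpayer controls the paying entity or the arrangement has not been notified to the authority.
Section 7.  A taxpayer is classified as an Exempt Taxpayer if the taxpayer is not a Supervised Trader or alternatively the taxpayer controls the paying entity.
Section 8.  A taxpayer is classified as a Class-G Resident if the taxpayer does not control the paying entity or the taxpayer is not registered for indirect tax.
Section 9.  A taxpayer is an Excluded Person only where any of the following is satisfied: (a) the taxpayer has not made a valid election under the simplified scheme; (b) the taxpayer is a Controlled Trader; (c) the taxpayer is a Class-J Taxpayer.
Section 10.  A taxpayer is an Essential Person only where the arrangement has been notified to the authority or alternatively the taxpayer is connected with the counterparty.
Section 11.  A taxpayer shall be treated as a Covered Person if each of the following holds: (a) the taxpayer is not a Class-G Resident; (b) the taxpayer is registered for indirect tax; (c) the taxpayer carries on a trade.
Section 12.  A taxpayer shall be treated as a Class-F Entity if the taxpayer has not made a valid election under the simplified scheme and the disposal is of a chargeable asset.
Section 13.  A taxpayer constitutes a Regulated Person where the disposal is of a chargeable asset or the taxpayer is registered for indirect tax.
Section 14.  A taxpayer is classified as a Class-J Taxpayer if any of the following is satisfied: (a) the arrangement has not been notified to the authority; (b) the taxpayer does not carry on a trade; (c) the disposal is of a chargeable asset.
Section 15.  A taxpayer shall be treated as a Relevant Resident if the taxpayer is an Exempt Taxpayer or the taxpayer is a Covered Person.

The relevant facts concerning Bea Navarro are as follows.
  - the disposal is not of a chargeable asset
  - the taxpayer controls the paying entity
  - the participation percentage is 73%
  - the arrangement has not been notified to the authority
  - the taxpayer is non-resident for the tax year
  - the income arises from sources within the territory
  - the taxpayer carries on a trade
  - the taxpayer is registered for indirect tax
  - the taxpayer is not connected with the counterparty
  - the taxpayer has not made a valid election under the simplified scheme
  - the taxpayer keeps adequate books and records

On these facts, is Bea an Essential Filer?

section 6 — Supervised Trader: [the taxpayer controls the paying entity? yes] OR [the arrangement has not been notified to the authority? yes] → satisfied.
section 7 — Exempt Taxpayer: [not a Supervised Trader (section 6)? no] OR [the taxpayer controls the paying entity? yes] → satisfied.
section 8 — Class-G Resident: [the taxpayer does not control the paying entity? no] OR [the taxpayer is not registered for indirect tax? no] → not satisfied.
section 11 — Covered Person: [not a Class-G Resident (section 8)? yes] AND [the taxpayer is registered for indirect tax? yes] AND [the taxpayer carries on a trade? yes] → satisfied.
section 15 — Relevant Resident: [Exempt Taxpayer (section 7)? yes] OR [Covered Person (section 11)? yes] → satisfied.
section 2 — Authorised Enterprise: [the taxpayer is not connected with the counterparty? yes] AND [the taxpayer is resident for the tax year? no] → not satisfied.
section 3 — Exempt Enterprise: [participation percentage: 73% ≥ 61%? yes] AND [not an Authorised Enterprise (section 2)? yes] → satisfied.
section 4 — Controlled Trader: [the disposal is of a chargeable asset? no] AND [the taxpayer keeps adequate books and records? yes] → not satisfied.
section 14 — Class-J Taxpayer: [the arrangement has not been notified to the authority? yes] OR [the taxpayer does not carry on a trade? no] OR [the disposal is of a chargeable asset? no] → satisfied.
section 9 — Excluded Person: [the taxpayer has not made a valid election under the simplified scheme? yes] OR [Controlled Trader (section 4)? no] OR [Class-J Taxpayer (section 14)? yes] → satisfied.
section 5 — Essential Filer: not a Relevant Resident (section 15)? no; Exempt Enterprise (section 3)? yes; Excluded Person (section 9)? yes — 2 of 3 hold (need ≥2) → satisfied.

Yes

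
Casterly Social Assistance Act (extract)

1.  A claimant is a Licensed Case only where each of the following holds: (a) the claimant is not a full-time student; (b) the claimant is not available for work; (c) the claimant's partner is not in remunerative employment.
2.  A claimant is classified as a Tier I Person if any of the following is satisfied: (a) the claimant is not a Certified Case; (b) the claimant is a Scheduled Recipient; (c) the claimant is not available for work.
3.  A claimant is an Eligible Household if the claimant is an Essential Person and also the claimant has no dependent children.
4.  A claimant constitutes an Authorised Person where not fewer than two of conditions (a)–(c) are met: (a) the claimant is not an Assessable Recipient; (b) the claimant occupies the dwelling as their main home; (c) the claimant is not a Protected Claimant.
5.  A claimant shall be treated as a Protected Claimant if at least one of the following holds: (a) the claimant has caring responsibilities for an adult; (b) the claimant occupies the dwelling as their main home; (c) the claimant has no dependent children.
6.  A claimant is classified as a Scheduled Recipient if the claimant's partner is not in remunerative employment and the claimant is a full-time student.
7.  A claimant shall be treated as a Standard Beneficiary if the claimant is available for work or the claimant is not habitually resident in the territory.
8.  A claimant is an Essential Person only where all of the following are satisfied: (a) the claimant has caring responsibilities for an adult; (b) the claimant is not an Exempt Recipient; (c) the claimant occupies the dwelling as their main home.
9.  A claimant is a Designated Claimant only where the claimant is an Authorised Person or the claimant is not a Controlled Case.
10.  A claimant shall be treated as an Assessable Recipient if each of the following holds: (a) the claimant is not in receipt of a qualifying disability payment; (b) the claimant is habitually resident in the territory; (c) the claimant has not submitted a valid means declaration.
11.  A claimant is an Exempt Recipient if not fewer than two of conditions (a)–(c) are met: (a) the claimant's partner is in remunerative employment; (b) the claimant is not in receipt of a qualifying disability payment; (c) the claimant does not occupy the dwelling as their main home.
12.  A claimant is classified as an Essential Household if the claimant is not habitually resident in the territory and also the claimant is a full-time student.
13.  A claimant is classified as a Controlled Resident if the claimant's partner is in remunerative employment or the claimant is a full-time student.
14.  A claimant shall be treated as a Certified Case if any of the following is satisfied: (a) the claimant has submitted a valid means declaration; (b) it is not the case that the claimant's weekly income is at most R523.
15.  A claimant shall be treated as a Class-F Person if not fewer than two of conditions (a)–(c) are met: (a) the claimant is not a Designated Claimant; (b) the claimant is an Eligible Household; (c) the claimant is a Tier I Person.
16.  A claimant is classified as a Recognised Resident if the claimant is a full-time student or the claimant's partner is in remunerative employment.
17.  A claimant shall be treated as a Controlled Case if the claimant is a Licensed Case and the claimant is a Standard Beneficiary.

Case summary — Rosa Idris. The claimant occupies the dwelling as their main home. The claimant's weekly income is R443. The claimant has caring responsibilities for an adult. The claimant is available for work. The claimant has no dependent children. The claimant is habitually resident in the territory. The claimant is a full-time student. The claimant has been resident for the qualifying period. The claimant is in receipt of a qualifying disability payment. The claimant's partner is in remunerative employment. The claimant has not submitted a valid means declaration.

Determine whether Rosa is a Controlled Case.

No

paragraph 1 — Licensed Case: [the claimant is not a full-time student? no] AND [the claimant is not available for work? no] AND [the claimant's partner is not in remunerative employment? no] → not satisfied.
paragraph 7 — Standard Beneficiary: [the claimant is available for work? yes] OR [the claimant is not habitually resident in the territory? no] → satisfied.
paragraph 17 — Controlled Case: [Licensed Case (paragraph 1)? no] AND [Standard Beneficiary (paragraph 7)? yes] → not satisfied.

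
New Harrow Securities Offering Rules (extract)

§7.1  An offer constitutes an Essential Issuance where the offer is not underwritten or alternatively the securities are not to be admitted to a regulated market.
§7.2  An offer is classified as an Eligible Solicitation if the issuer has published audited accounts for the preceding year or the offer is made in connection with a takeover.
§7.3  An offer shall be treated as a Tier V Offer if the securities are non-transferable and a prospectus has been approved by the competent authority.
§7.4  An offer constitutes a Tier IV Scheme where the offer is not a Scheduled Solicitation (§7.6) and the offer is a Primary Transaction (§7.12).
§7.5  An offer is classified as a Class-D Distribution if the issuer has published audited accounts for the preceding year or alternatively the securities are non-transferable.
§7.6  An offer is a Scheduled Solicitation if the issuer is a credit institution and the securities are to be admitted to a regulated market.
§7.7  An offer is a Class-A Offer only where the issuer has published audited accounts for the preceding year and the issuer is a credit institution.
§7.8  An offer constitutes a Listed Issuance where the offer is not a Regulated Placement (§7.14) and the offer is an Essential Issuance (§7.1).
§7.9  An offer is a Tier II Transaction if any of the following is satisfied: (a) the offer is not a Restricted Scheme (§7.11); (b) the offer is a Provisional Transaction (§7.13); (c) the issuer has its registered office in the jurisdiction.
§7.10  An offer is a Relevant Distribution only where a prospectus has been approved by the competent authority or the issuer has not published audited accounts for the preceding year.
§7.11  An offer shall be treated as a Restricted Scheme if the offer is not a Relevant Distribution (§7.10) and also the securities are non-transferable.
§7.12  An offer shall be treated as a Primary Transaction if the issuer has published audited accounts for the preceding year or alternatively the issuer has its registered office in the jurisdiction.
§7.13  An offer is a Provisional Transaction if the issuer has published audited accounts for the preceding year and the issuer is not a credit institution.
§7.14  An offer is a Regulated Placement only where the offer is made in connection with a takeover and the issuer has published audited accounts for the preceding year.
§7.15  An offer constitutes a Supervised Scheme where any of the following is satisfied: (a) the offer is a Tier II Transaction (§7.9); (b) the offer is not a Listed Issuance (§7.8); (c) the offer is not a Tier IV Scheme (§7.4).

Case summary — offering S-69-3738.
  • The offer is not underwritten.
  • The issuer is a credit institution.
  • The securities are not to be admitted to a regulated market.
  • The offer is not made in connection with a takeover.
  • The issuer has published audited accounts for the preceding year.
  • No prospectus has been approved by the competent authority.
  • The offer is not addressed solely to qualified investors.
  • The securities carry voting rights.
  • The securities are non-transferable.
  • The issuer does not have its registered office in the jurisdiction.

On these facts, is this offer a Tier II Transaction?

No

§7.10 — Relevant Distribution: [a prospectus has been approved by the competent authority? no] OR [the issuer has not published audited accounts for the preceding year? no] → not satisfied.
§7.11 — Restricted Scheme: [not a Relevant Distribution (§7.10)? yes] AND [the securities are non-transferable? yes] → satisfied.
§7.13 — Provisional Transaction: [the issuer has published audited accounts for the preceding year? yes] AND [the issuer is not a credit institution? no] → not satisfied.
§7.9 — Tier II Transaction: [not a Restricted Scheme (§7.11)? no] OR [Provisional Transaction (§7.13)? no] OR [the issuer has its registered office in the jurisdiction? no] → not satisfied.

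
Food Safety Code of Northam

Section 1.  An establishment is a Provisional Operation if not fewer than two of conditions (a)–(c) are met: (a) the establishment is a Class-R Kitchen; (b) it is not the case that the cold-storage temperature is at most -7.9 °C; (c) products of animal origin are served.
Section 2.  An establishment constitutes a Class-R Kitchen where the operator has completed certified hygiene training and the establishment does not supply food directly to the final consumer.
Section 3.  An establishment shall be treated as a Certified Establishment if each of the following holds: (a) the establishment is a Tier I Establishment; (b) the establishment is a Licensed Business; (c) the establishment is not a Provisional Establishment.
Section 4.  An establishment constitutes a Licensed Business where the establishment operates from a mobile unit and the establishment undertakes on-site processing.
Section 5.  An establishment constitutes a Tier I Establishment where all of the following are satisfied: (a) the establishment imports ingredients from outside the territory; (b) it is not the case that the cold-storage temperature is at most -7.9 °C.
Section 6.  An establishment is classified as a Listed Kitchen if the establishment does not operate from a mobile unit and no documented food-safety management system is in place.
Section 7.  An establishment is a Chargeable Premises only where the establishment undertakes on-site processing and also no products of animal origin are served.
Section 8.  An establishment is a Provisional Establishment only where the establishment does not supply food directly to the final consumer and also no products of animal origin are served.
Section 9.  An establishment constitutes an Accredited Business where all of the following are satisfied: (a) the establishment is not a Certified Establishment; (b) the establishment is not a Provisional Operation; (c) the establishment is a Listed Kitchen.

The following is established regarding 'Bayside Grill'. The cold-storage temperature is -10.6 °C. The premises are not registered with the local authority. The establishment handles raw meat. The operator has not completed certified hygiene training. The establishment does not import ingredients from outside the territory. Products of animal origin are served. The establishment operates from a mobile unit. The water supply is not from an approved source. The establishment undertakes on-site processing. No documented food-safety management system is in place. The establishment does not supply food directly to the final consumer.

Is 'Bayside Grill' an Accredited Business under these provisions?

section 5 — Tier I Establishment: [the establishment imports ingredients from outside the territory? no] AND [cold-storage temperature: -10.6 °C ≤ -7.9 °C? yes, so negated condition no] → not satisfied.
section 4 — Licensed Business: [the establishment operates from a mobile unit? yes] AND [the establishment undertakes on-site processing? yes] → satisfied.
section 8 — Provisional Establishment: [the establishment does not supply food directly to the final consumer? yes] AND [no products of animal origin are served? no] → not satisfied.
section 3 — Certified Establishment: [Tier I Establishment (section 5)? no] AND [Licensed Business (section 4)? yes] AND [not a Provisional Establishment (section 8)? yes] → not satisfied.
section 2 — Class-R Kitchen: [the operator has completed certified hygiene training? no] AND [the establishment does not supply food directly to the final consumer? yes] → not satisfied.
section 1 — Provisional Operation: Class-R Kitchen (section 2)? no; cold-storage temperature: -10.6 °C ≤ -7.9 °C? yes, so negated condition no; products of animal origin are served? yes — 1 of 3 hold (need ≥2) → not satisfied.
section 6 — Listed Kitchen: [the establishment does not operate from a mobile unit? no] AND [no documented food-safety management system is in place? yes] → not satisfied.
section 9 — Accredited Business: [not a Certified Establishment (section 3)? yes] AND [not a Provisional Operation (section 1)? yes] AND [Listed Kitchen (section 6)? no] → not satisfied.

No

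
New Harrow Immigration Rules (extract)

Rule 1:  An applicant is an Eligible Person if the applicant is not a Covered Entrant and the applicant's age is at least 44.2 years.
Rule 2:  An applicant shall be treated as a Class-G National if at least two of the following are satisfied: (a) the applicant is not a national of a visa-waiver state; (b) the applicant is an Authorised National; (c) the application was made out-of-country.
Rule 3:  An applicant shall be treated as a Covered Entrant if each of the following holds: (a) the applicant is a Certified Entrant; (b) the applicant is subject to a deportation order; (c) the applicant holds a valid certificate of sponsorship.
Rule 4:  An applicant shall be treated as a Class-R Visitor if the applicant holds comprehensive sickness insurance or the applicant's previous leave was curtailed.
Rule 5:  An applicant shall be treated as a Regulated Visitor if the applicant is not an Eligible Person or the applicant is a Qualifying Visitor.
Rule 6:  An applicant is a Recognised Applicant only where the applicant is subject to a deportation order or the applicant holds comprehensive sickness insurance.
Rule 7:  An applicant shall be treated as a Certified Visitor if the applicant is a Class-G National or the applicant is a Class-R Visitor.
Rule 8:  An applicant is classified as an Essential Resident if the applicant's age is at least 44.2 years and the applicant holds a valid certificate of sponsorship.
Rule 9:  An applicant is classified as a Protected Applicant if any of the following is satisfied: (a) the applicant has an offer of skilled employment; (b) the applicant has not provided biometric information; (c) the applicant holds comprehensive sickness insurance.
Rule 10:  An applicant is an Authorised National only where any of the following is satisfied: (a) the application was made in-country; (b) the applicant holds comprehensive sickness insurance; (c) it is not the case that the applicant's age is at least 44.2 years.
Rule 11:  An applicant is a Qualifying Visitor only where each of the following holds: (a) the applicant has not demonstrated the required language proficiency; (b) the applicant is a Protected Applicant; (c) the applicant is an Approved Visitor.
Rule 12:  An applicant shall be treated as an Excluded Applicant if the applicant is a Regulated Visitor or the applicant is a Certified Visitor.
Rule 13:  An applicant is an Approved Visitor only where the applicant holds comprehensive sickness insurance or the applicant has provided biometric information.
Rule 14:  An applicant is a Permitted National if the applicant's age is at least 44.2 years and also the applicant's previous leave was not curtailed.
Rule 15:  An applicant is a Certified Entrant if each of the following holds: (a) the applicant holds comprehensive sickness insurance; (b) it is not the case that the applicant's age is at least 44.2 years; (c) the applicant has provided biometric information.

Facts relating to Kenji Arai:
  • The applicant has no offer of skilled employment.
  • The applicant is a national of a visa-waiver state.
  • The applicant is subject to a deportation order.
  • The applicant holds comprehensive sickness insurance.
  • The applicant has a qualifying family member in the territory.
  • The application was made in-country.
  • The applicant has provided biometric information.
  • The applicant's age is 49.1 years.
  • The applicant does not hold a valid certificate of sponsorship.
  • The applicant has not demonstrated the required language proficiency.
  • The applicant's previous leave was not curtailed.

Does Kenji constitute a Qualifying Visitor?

Yes

Under rule 9: the applicant has an offer of skilled employment? no; or the applicant has not provided biometric information? no; or the applicant holds comprehensive sickness insurance? yes. So the applicant is a Protected Applicant.
Under rule 13: the applicant holds comprehensive sickness insurance? yes; or the applicant has provided biometric information? yes. So the applicant is an Approved Visitor.
Under rule 11: the applicant has not demonstrated the required language proficiency? yes; and Protected Applicant (rule 9)? yes; and Approved Visitor (rule 13)? yes. So the applicant is a Qualifying Visitor.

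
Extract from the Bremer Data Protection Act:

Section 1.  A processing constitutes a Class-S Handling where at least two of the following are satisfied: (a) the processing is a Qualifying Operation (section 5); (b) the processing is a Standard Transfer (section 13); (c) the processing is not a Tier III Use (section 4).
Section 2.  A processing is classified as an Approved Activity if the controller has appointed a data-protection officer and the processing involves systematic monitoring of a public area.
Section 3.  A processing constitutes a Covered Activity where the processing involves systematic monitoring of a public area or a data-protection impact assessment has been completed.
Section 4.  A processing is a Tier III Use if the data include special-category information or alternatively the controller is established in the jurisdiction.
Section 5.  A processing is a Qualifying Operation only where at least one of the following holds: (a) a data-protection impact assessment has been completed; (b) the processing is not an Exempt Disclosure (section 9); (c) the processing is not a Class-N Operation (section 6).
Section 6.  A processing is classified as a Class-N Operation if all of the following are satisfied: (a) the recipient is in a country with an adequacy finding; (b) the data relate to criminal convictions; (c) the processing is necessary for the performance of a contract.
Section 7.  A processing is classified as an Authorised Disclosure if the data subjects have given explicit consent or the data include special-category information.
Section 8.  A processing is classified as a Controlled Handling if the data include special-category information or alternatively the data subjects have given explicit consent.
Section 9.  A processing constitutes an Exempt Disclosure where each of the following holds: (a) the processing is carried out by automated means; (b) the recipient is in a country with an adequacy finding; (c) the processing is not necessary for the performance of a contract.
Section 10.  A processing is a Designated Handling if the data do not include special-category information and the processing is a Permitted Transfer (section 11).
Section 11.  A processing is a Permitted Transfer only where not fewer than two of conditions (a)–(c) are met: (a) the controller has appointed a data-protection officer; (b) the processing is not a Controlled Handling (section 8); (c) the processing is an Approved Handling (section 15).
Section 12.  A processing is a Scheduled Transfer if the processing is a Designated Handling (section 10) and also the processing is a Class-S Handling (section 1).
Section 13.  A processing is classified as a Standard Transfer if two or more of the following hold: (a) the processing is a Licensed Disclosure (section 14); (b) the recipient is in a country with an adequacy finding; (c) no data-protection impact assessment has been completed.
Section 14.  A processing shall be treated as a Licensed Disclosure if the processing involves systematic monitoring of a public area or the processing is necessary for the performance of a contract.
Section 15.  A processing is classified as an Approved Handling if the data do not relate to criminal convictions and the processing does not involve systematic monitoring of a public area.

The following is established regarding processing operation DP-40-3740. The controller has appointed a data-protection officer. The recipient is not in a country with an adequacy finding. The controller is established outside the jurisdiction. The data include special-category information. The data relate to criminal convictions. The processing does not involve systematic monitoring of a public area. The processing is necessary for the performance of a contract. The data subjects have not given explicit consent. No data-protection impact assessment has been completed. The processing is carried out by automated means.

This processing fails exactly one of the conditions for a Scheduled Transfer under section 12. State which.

section 8 — Controlled Handling: [the data include special-category information? yes] OR [the data subjects have given explicit consent? no] → satisfied.
section 15 — Approved Handling: [the data do not relate to criminal convictions? no] AND [the processing does not involve systematic monitoring of a public area? yes] → not satisfied.
section 11 — Permitted Transfer: the controller has appointed a data-protection officer? yes; not a Controlled Handling (section 8)? no; Approved Handling (section 15)? no — 1 of 3 hold (need ≥2) → not satisfied.
section 10 — Designated Handling: [the data do not include special-category information? no] AND [Permitted Transfer (section 11)? no] → not satisfied.
section 9 — Exempt Disclosure: [the processing is carried out by automated means? yes] AND [the recipient is in a country with an adequacy finding? no] AND [the processing is not necessary for the performance of a contract? no] → not satisfied.
section 6 — Class-N Operation: [the recipient is in a country with an adequacy finding? no] AND [the data relate to criminal convictions? yes] AND [the processing is necessary for the performance of a contract? yes] → not satisfied.
section 5 — Qualifying Operation: [a data-protection impact assessment has been completed? no] OR [not an Exempt Disclosure (section 9)? yes] OR [not a Class-N Operation (section 6)? yes] → satisfied.
section 14 — Licensed Disclosure: [the processing involves systematic monitoring of a public area? no] OR [the processing is necessary for the performance of a contract? yes] → satisfied.
section 13 — Standard Transfer: Licensed Disclosure (section 14)? yes; the recipient is in a country with an adequacy finding? no; no data-protection impact assessment has been completed? yes — 2 of 3 hold (need ≥2) → satisfied.
section 4 — Tier III Use: [the data include special-category information? yes] OR [the controller is established in the jurisdiction? no] → satisfied.
section 1 — Class-S Handling: Qualifying Operation (section 5)? yes; Standard Transfer (section 13)? yes; not a Tier III Use (section 4)? no — 2 of 3 hold (need ≥2) → satisfied.
section 12 — Scheduled Transfer: [Designated Handling (section 10)? no] AND [Class-S Handling (section 1)? yes] → not satisfied.

Designated Handling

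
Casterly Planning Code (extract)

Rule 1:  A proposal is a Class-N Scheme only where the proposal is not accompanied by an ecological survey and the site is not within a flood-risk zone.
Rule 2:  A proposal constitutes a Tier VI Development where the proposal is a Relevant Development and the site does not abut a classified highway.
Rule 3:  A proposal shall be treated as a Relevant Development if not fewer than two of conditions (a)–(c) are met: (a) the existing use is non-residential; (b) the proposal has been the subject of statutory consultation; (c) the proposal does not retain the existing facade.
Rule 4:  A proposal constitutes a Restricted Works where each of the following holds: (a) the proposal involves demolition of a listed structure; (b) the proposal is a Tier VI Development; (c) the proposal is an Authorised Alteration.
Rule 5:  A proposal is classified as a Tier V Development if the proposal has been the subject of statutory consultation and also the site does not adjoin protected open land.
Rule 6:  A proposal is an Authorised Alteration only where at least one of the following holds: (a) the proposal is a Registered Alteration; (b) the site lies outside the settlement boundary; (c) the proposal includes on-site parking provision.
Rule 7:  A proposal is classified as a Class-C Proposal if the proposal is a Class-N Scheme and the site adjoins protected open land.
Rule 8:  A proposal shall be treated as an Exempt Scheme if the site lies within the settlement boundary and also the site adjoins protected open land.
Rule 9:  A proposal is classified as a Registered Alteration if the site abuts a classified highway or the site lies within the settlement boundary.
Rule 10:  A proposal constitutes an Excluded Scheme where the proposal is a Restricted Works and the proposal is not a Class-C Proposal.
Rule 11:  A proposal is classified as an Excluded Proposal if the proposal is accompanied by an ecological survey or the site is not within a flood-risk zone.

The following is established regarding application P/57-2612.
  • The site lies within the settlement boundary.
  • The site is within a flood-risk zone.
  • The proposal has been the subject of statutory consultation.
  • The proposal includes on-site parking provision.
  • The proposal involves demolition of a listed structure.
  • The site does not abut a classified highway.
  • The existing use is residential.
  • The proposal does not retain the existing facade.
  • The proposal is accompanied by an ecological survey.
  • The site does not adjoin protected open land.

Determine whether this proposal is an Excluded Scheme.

Yes

Under rule 3: the existing use is non-residential? no; the proposal has been the subject of statutory consultation? yes; the proposal does not retain the existing facade? yes — 2 of 3 hold (need ≥2) → satisfied.
Under rule 2: Relevant Development (rule 3)? yes; and the site does not abut a classified highway? yes. So the proposal is a Tier VI Development.
Under rule 9: the site abuts a classified highway? no; or the site lies within the settlement boundary? yes. So the proposal is a Registered Alteration.
Under rule 6: Registered Alteration (rule 9)? yes; or the site lies outside the settlement boundary? no; or the proposal includes on-site parking provision? yes. So the proposal is an Authorised Alteration.
Under rule 4: the proposal involves demolition of a listed structure? yes; and Tier VI Development (rule 2)? yes; and Authorised Alteration (rule 6)? yes. So the proposal is a Restricted Works.
Under rule 1: the proposal is not accompanied by an ecological survey? no; and the site is not within a flood-risk zone? no. So the proposal is not a Class-N Scheme.
Under rule 7: Class-N Scheme (rule 1)? no; and the site adjoins protected open land? no. So the proposal is not a Class-C Proposal.
Under rule 10: Restricted Works (rule 4)? yes; and not a Class-C Proposal (rule 7)? yes. So the proposal is an Excluded Scheme.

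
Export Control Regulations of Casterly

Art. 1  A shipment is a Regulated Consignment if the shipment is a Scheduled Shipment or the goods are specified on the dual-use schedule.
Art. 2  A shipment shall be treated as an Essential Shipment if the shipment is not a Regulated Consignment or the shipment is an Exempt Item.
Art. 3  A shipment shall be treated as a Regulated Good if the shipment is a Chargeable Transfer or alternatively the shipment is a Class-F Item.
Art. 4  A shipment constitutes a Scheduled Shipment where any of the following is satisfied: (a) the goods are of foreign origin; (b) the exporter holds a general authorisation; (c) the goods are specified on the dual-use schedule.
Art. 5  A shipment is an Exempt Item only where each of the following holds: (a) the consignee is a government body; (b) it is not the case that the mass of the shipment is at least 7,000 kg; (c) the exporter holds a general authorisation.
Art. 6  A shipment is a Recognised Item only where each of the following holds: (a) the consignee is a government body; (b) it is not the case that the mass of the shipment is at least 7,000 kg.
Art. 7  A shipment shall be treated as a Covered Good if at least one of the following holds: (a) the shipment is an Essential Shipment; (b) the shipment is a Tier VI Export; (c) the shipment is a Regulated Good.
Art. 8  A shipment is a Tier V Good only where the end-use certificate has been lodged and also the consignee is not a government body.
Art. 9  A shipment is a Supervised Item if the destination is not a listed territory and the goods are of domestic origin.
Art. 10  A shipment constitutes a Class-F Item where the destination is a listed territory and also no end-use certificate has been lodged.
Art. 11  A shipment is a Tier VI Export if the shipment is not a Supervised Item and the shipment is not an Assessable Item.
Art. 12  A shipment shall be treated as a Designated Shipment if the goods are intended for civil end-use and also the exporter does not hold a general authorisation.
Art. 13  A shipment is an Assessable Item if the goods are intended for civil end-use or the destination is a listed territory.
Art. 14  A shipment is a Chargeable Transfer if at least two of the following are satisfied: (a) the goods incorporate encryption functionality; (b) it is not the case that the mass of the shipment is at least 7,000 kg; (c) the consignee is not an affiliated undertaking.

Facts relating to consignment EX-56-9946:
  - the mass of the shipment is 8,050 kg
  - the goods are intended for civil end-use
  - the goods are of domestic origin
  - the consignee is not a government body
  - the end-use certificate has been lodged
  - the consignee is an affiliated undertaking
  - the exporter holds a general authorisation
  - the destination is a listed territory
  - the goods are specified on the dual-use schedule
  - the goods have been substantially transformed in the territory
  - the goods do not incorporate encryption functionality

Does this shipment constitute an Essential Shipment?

article 4 — Scheduled Shipment: [the goods are of foreign origin? no] OR [the exporter holds a general authorisation? yes] OR [the goods are specified on the dual-use schedule? yes] → satisfied.
article 1 — Regulated Consignment: [Scheduled Shipment (article 4)? yes] OR [the goods are specified on the dual-use schedule? yes] → satisfied.
article 5 — Exempt Item: [the consignee is a government body? no] AND [mass of the shipment: 8,050 kg ≥ 7,000 kg? yes, so negated condition no] AND [the exporter holds a general authorisation? yes] → not satisfied.
article 2 — Essential Shipment: [not a Regulated Consignment (article 1)? no] OR [Exempt Item (article 5)? no] → not satisfied.

No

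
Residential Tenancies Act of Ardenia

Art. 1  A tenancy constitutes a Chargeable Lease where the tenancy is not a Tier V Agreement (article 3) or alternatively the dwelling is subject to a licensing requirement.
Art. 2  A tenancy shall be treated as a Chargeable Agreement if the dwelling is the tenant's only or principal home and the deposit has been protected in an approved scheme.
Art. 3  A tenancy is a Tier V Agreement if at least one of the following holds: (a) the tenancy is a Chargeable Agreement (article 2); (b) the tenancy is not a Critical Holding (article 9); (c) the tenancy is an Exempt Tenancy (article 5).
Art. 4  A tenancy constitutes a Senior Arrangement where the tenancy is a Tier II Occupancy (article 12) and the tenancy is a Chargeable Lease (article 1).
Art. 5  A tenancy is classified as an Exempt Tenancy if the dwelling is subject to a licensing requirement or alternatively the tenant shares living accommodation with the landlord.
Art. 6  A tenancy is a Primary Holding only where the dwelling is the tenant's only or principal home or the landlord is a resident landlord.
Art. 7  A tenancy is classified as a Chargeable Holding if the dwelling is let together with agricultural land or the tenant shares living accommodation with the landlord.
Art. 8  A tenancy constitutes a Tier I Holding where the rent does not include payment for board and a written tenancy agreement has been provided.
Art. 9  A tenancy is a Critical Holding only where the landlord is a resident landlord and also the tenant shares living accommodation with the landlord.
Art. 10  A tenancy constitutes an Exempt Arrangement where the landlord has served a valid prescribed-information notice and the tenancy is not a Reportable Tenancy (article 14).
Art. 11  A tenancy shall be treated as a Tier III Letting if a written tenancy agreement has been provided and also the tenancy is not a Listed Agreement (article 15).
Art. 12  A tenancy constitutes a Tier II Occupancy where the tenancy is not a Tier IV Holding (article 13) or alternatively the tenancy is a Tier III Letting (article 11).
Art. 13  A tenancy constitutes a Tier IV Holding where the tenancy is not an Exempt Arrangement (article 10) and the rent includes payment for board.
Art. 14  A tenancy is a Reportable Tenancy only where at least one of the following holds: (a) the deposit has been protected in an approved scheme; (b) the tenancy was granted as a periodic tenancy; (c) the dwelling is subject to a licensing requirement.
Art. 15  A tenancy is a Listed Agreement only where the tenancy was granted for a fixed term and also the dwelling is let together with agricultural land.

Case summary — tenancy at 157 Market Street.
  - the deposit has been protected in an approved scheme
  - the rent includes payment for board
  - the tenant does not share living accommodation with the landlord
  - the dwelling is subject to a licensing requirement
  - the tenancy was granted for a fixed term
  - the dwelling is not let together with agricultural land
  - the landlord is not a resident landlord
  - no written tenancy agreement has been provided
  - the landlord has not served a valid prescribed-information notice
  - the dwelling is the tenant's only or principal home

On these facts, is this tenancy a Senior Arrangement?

No

article 14 — Reportable Tenancy: [the deposit has been protected in an approved scheme? yes] OR [the tenancy was granted as a periodic tenancy? no] OR [the dwelling is subject to a licensing requirement? yes] → satisfied.
article 10 — Exempt Arrangement: [the landlord has served a valid prescribed-information notice? no] AND [not a Reportable Tenancy (article 14)? no] → not satisfied.
article 13 — Tier IV Holding: [not an Exempt Arrangement (article 10)? yes] AND [the rent includes payment for board? yes] → satisfied.
article 15 — Listed Agreement: [the tenancy was granted for a fixed term? yes] AND [the dwelling is let together with agricultural land? no] → not satisfied.
article 11 — Tier III Letting: [a written tenancy agreement has been provided? no] AND [not a Listed Agreement (article 15)? yes] → not satisfied.
article 12 — Tier II Occupancy: [not a Tier IV Holding (article 13)? no] OR [Tier III Letting (article 11)? no] → not satisfied.
article 2 — Chargeable Agreement: [the dwelling is the tenant's only or principal home? yes] AND [the deposit has been protected in an approved scheme? yes] → satisfied.
article 9 — Critical Holding: [the landlord is a resident landlord? no] AND [the tenant shares living accommodation with the landlord? no] → not satisfied.
article 5 — Exempt Tenancy: [the dwelling is subject to a licensing requirement? yes] OR [the tenant shares living accommodation with the landlord? no] → satisfied.
article 3 — Tier V Agreement: [Chargeable Agreement (article 2)? yes] OR [not a Critical Holding (article 9)? yes] OR [Exempt Tenancy (article 5)? yes] → satisfied.
article 1 — Chargeable Lease: [not a Tier V Agreement (article 3)? no] OR [the dwelling is subject to a licensing requirement? yes] → satisfied.
article 4 — Senior Arrangement: [Tier II Occupancy (article 12)? no] AND [Chargeable Lease (article 1)? yes] → not satisfied.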